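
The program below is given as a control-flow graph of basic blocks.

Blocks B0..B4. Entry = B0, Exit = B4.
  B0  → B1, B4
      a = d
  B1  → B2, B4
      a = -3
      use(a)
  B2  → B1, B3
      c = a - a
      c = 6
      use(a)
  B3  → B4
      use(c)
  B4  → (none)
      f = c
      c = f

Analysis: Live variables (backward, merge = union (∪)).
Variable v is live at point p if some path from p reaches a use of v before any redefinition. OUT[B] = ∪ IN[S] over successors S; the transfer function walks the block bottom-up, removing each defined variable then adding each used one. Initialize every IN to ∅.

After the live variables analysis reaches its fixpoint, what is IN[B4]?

Per-block solution:
  B0:  IN={c, d}  OUT={c}
  B1:  IN={c}  OUT={a, c}
  B2:  IN={a}  OUT={c}
  B3:  IN={c}  OUT={c}
  B4:  IN={c}  OUT={}

B4 is the boundary node: OUT[B4] = {}
Applying B4's transfer function to that OUT value gives IN[B4] (row B4 above).

Answer: {c}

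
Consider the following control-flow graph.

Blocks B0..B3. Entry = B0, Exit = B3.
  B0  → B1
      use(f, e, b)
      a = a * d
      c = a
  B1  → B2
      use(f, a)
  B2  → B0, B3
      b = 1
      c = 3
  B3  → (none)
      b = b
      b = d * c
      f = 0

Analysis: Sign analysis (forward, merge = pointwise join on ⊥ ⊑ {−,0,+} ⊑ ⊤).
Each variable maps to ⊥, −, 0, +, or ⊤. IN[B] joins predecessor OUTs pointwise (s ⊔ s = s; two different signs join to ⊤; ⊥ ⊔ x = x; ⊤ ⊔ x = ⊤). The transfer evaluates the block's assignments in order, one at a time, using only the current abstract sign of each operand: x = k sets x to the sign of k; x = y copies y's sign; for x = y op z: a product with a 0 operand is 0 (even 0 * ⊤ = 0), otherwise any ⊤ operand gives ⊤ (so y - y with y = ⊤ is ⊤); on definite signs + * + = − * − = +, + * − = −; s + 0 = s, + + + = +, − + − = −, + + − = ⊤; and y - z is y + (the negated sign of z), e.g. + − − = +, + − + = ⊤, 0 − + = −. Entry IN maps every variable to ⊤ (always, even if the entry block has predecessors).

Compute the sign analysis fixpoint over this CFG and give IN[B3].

Fixpoint table:
  B0: | IN=(all ⊤) | OUT=(all ⊤)
  B1: | IN=(all ⊤) | OUT=(all ⊤)
  B2: | IN=(all ⊤) | OUT={b:+, c:+; rest ⊤}
  B3: | IN={b:+, c:+; rest ⊤} | OUT={c:+, f:0; rest ⊤}

Merge at B3: IN[B3] = OUT[B2] = {a: ⊤, b: +, c: +, d: ⊤, e: ⊤, f: ⊤}

Answer: {a: ⊤, b: +, c: +, d: ⊤, e: ⊤, f: ⊤}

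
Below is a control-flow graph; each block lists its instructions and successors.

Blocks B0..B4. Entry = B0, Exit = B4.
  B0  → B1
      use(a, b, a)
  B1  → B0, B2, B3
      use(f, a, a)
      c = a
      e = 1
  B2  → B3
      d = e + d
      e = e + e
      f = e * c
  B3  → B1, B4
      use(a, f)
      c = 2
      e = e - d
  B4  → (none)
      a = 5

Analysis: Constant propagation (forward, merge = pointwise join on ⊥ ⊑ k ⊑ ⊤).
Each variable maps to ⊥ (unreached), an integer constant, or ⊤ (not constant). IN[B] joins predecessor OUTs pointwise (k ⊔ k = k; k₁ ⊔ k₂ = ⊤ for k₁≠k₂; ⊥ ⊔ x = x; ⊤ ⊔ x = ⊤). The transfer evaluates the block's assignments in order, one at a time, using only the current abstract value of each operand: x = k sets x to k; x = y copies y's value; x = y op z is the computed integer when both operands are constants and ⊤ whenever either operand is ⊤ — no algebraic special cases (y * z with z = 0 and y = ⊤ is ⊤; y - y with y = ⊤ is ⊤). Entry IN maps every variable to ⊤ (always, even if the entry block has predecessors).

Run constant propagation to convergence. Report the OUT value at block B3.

Per-block solution:
  B0:  IN=(all ⊤)  OUT=(all ⊤)
  B1:  IN=(all ⊤)  OUT={e:1; rest ⊤}
  B2:  IN={e:1; rest ⊤}  OUT={e:2; rest ⊤}
  B3:  IN=(all ⊤)  OUT={c:2; rest ⊤}
  B4:  IN={c:2; rest ⊤}  OUT={a:5, c:2; rest ⊤}

Merge at B3: IN[B3] = OUT[B1] ⊔ OUT[B2] = {a: ⊤, b: ⊤, c: ⊤, d: ⊤, e: ⊤, f: ⊤}
Applying B3's transfer function to that IN value gives OUT[B3] (row B3 above).

Answer: {a: ⊤, b: ⊤, c: 2, d: ⊤, e: ⊤, f: ⊤}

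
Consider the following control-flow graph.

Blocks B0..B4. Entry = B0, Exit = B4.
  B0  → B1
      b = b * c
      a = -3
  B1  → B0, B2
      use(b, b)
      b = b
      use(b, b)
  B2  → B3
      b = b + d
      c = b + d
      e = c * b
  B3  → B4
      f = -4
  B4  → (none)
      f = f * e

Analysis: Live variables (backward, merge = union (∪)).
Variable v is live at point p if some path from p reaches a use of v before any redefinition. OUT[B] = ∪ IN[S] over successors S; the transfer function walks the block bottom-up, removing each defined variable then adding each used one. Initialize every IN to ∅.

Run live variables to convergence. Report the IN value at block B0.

Per-block solution:
  B0:   IN={b, c, d}   OUT={b, c, d}
  B1:   IN={b, c, d}   OUT={b, c, d}
  B2:   IN={b, d}   OUT={e}
  B3:   IN={e}   OUT={e, f}
  B4:   IN={e, f}   OUT={}

Merge at B0: OUT[B0] = IN[B1] = {b, c, d}
Applying B0's transfer function to that OUT value gives IN[B0] (row B0 above).

Answer: {b, c, d}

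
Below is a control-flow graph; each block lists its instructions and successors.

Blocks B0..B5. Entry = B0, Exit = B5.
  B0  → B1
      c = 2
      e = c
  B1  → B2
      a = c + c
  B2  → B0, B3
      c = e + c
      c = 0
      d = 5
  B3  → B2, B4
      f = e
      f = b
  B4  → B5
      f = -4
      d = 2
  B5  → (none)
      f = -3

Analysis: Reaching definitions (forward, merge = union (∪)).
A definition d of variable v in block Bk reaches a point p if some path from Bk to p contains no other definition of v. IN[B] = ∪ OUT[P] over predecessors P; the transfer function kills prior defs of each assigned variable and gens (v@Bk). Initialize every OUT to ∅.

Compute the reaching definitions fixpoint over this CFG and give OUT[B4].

Answer: {a@B1, c@B2, d@B4, e@B0, f@B4}

Derivation:
Fixpoint table:
  B0: | IN={a@B1, c@B2, d@B2, e@B0, f@B3} | OUT={a@B1, c@B0, d@B2, e@B0, f@B3}
  B1: | IN={a@B1, c@B0, d@B2, e@B0, f@B3} | OUT={a@B1, c@B0, d@B2, e@B0, f@B3}
  B2: | IN={a@B1, c@B0, c@B2, d@B2, e@B0, f@B3} | OUT={a@B1, c@B2, d@B2, e@B0, f@B3}
  B3: | IN={a@B1, c@B2, d@B2, e@B0, f@B3} | OUT={a@B1, c@B2, d@B2, e@B0, f@B3}
  B4: | IN={a@B1, c@B2, d@B2, e@B0, f@B3} | OUT={a@B1, c@B2, d@B4, e@B0, f@B4}
  B5: | IN={a@B1, c@B2, d@B4, e@B0, f@B4} | OUT={a@B1, c@B2, d@B4, e@B0, f@B5}

Merge at B4: IN[B4] = OUT[B3] = {a@B1, c@B2, d@B2, e@B0, f@B3}
Applying B4's transfer function to that IN value gives OUT[B4] (row B4 above).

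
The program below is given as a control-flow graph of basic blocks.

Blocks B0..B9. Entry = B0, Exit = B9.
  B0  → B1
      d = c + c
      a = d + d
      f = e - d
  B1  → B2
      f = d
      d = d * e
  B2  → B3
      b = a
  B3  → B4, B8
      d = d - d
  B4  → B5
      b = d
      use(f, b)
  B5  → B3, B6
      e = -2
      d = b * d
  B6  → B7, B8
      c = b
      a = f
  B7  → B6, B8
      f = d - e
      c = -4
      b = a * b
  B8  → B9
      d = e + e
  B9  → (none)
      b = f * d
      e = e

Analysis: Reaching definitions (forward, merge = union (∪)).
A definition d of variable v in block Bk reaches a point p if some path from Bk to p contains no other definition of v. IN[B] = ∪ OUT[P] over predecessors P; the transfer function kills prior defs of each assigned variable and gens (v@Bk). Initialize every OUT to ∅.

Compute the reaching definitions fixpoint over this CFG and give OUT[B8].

Answer: {a@B0, a@B6, b@B2, b@B4, b@B7, c@B6, c@B7, d@B8, e@B5, f@B1, f@B7}

Trace:
Fixpoint table:
  B0:  IN={}  OUT={a@B0, d@B0, f@B0}
  B1:  IN={a@B0, d@B0, f@B0}  OUT={a@B0, d@B1, f@B1}
  B2:  IN={a@B0, d@B1, f@B1}  OUT={a@B0, b@B2, d@B1, f@B1}
  B3:  IN={a@B0, b@B2, b@B4, d@B1, d@B5, e@B5, f@B1}  OUT={a@B0, b@B2, b@B4, d@B3, e@B5, f@B1}
  B4:  IN={a@B0, b@B2, b@B4, d@B3, e@B5, f@B1}  OUT={a@B0, b@B4, d@B3, e@B5, f@B1}
  B5:  IN={a@B0, b@B4, d@B3, e@B5, f@B1}  OUT={a@B0, b@B4, d@B5, e@B5, f@B1}
  B6:  IN={a@B0, a@B6, b@B4, b@B7, c@B7, d@B5, e@B5, f@B1, f@B7}  OUT={a@B6, b@B4, b@B7, c@B6, d@B5, e@B5, f@B1, f@B7}
  B7:  IN={a@B6, b@B4, b@B7, c@B6, d@B5, e@B5, f@B1, f@B7}  OUT={a@B6, b@B7, c@B7, d@B5, e@B5, f@B7}
  B8:  IN={a@B0, a@B6, b@B2, b@B4, b@B7, c@B6, c@B7, d@B3, d@B5, e@B5, f@B1, f@B7}  OUT={a@B0, a@B6, b@B2, b@B4, b@B7, c@B6, c@B7, d@B8, e@B5, f@B1, f@B7}
  B9:  IN={a@B0, a@B6, b@B2, b@B4, b@B7, c@B6, c@B7, d@B8, e@B5, f@B1, f@B7}  OUT={a@B0, a@B6, b@B9, c@B6, c@B7, d@B8, e@B9, f@B1, f@B7}

Merge at B8: IN[B8] = OUT[B3] ⊔ OUT[B6] ⊔ OUT[B7] = {a@B0, a@B6, b@B2, b@B4, b@B7, c@B6, c@B7, d@B3, d@B5, e@B5, f@B1, f@B7}
Applying B8's transfer function to that IN value gives OUT[B8] (row B8 above).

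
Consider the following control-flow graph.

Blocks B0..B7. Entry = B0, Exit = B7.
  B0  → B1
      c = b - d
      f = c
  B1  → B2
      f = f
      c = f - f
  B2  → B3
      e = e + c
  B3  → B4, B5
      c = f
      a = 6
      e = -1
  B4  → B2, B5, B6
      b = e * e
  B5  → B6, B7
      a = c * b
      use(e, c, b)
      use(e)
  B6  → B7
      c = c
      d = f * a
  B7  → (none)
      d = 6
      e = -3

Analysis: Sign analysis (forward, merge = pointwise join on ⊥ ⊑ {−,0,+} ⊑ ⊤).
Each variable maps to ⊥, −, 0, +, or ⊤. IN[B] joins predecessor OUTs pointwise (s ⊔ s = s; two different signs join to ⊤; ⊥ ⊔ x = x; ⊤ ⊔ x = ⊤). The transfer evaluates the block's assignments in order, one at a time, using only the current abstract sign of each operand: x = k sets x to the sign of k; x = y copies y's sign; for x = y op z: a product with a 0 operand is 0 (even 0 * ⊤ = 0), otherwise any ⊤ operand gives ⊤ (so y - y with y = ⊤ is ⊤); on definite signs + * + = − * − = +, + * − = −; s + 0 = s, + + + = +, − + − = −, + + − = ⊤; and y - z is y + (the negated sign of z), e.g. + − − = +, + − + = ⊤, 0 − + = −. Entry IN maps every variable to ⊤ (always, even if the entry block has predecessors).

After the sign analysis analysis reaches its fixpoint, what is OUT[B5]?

Fixpoint table:
  B0:   IN=(all ⊤)   OUT=(all ⊤)
  B1:   IN=(all ⊤)   OUT=(all ⊤)
  B2:   IN=(all ⊤)   OUT=(all ⊤)
  B3:   IN=(all ⊤)   OUT={a:+, e:-; rest ⊤}
  B4:   IN={a:+, e:-; rest ⊤}   OUT={a:+, b:+, e:-; rest ⊤}
  B5:   IN={a:+, e:-; rest ⊤}   OUT={e:-; rest ⊤}
  B6:   IN={e:-; rest ⊤}   OUT={e:-; rest ⊤}
  B7:   IN={e:-; rest ⊤}   OUT={d:+, e:-; rest ⊤}

Merge at B5: IN[B5] = OUT[B3] ⊔ OUT[B4] = {a: +, b: ⊤, c: ⊤, d: ⊤, e: -, f: ⊤}
Applying B5's transfer function to that IN value gives OUT[B5] (row B5 above).

Answer: {a: ⊤, b: ⊤, c: ⊤, d: ⊤, e: -, f: ⊤}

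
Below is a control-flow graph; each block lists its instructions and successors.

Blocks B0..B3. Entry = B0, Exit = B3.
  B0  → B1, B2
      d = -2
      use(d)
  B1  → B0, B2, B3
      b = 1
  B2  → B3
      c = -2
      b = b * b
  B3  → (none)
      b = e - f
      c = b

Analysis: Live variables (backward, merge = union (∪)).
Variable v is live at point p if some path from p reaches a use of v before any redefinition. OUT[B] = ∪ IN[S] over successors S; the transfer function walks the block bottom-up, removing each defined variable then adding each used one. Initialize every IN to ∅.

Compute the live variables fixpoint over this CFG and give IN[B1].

Answer: {e, f}

Working:
Converged values:
  B0: | IN={b, e, f} | OUT={b, e, f}
  B1: | IN={e, f} | OUT={b, e, f}
  B2: | IN={b, e, f} | OUT={e, f}
  B3: | IN={e, f} | OUT={}

Merge at B1: OUT[B1] = IN[B0] ⊔ IN[B2] ⊔ IN[B3] = {b, e, f}
Applying B1's transfer function to that OUT value gives IN[B1] (row B1 above).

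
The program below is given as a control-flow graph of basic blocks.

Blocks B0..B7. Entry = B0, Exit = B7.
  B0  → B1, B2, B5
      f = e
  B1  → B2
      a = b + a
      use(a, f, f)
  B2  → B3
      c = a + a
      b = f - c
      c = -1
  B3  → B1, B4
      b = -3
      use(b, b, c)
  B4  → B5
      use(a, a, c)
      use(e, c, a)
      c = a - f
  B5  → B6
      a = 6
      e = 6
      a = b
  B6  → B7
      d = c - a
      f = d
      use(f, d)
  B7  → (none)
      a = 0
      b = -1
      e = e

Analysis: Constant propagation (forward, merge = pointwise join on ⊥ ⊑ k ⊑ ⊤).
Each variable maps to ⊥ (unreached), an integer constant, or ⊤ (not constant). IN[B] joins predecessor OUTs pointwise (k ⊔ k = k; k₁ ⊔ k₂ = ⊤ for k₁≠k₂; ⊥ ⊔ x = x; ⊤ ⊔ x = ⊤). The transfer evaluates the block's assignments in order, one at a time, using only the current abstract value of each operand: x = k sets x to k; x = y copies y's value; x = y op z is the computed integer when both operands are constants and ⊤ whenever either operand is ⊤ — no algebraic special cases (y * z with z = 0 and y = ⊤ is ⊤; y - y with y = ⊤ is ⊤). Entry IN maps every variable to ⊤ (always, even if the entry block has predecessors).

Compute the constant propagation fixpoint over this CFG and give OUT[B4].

Answer: {a: ⊤, b: -3, c: ⊤, d: ⊤, e: ⊤, f: ⊤}

Trace:
Fixpoint table:
  B0:   IN=(all ⊤)   OUT=(all ⊤)
  B1:   IN=(all ⊤)   OUT=(all ⊤)
  B2:   IN=(all ⊤)   OUT={c:-1; rest ⊤}
  B3:   IN={c:-1; rest ⊤}   OUT={b:-3, c:-1; rest ⊤}
  B4:   IN={b:-3, c:-1; rest ⊤}   OUT={b:-3; rest ⊤}
  B5:   IN=(all ⊤)   OUT={e:6; rest ⊤}
  B6:   IN={e:6; rest ⊤}   OUT={e:6; rest ⊤}
  B7:   IN={e:6; rest ⊤}   OUT={a:0, b:-1, e:6; rest ⊤}

Merge at B4: IN[B4] = OUT[B3] = {a: ⊤, b: -3, c: -1, d: ⊤, e: ⊤, f: ⊤}
Applying B4's transfer function to that IN value gives OUT[B4] (row B4 above).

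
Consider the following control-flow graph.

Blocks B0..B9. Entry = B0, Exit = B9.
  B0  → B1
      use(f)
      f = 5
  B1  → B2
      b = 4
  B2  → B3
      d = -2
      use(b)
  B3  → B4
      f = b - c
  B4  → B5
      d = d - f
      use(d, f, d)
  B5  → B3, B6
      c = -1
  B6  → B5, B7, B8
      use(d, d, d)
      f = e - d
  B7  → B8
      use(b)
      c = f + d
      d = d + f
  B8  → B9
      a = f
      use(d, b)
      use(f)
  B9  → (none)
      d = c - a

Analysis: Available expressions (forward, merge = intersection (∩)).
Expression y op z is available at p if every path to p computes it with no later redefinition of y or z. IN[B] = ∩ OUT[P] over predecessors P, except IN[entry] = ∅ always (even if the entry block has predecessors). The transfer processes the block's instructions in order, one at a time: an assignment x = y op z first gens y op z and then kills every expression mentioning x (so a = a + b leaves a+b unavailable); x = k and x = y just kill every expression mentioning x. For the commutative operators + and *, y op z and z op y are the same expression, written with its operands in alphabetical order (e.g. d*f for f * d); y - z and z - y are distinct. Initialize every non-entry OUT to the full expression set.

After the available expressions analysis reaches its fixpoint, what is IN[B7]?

Answer: {e-d}

Working:
Fixpoint table:
  B0: | IN={} | OUT={}
  B1: | IN={} | OUT={}
  B2: | IN={} | OUT={}
  B3: | IN={} | OUT={b-c}
  B4: | IN={b-c} | OUT={b-c}
  B5: | IN={} | OUT={}
  B6: | IN={} | OUT={e-d}
  B7: | IN={e-d} | OUT={}
  B8: | IN={} | OUT={}
  B9: | IN={} | OUT={c-a}

Merge at B7: IN[B7] = OUT[B6] = {e-d}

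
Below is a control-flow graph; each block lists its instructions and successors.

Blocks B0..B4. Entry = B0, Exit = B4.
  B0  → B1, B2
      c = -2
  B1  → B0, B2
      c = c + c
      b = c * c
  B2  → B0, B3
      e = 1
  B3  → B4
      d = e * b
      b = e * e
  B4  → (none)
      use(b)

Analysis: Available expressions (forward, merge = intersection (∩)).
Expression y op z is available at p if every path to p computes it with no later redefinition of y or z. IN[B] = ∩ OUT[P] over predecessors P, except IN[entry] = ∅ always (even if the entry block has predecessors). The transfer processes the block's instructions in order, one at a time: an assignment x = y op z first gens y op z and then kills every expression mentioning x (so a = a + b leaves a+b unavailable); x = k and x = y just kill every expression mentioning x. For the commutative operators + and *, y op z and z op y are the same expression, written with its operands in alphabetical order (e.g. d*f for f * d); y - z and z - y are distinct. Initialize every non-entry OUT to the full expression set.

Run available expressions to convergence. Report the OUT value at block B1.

Answer: {c*c}

Derivation:
Fixpoint table:
  B0: | IN={} | OUT={}
  B1: | IN={} | OUT={c*c}
  B2: | IN={} | OUT={}
  B3: | IN={} | OUT={e*e}
  B4: | IN={e*e} | OUT={e*e}

Merge at B1: IN[B1] = OUT[B0] = {}
Applying B1's transfer function to that IN value gives OUT[B1] (row B1 above).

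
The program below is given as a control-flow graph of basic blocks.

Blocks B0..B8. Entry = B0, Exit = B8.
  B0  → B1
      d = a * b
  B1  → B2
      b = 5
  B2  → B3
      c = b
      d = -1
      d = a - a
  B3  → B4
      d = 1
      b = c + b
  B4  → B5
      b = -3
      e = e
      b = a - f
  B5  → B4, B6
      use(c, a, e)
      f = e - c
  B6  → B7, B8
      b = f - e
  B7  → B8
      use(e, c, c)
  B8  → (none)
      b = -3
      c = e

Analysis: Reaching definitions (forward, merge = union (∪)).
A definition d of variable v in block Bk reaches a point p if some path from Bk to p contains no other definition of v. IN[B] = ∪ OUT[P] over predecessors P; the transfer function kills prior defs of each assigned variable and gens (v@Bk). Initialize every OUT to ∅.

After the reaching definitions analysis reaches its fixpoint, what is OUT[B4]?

Fixpoint table:
  B0:   IN={}   OUT={d@B0}
  B1:   IN={d@B0}   OUT={b@B1, d@B0}
  B2:   IN={b@B1, d@B0}   OUT={b@B1, c@B2, d@B2}
  B3:   IN={b@B1, c@B2, d@B2}   OUT={b@B3, c@B2, d@B3}
  B4:   IN={b@B3, b@B4, c@B2, d@B3, e@B4, f@B5}   OUT={b@B4, c@B2, d@B3, e@B4, f@B5}
  B5:   IN={b@B4, c@B2, d@B3, e@B4, f@B5}   OUT={b@B4, c@B2, d@B3, e@B4, f@B5}
  B6:   IN={b@B4, c@B2, d@B3, e@B4, f@B5}   OUT={b@B6, c@B2, d@B3, e@B4, f@B5}
  B7:   IN={b@B6, c@B2, d@B3, e@B4, f@B5}   OUT={b@B6, c@B2, d@B3, e@B4, f@B5}
  B8:   IN={b@B6, c@B2, d@B3, e@B4, f@B5}   OUT={b@B8, c@B8, d@B3, e@B4, f@B5}

Merge at B4: IN[B4] = OUT[B3] ⊔ OUT[B5] = {b@B3, b@B4, c@B2, d@B3, e@B4, f@B5}
Applying B4's transfer function to that IN value gives OUT[B4] (row B4 above).

Answer: {b@B4, c@B2, d@B3, e@B4, f@B5}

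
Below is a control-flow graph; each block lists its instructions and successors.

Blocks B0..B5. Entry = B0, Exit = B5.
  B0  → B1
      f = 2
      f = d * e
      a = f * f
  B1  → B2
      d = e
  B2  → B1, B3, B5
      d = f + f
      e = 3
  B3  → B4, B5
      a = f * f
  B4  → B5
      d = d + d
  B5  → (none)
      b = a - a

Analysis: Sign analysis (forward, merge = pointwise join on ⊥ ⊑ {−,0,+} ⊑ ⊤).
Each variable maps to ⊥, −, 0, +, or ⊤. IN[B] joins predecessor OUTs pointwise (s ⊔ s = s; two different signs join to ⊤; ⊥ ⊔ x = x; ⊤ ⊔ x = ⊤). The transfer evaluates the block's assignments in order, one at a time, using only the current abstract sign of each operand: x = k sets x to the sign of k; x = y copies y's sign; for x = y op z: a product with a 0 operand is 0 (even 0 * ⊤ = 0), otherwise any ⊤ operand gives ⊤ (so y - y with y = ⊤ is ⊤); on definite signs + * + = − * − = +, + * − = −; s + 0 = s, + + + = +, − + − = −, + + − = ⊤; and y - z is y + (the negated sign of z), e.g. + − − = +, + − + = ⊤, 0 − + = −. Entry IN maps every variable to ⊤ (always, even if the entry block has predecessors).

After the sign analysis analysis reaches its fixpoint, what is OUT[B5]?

Per-block solution:
  B0: | IN=(all ⊤) | OUT=(all ⊤)
  B1: | IN=(all ⊤) | OUT=(all ⊤)
  B2: | IN=(all ⊤) | OUT={e:+; rest ⊤}
  B3: | IN={e:+; rest ⊤} | OUT={e:+; rest ⊤}
  B4: | IN={e:+; rest ⊤} | OUT={e:+; rest ⊤}
  B5: | IN={e:+; rest ⊤} | OUT={e:+; rest ⊤}

Merge at B5: IN[B5] = OUT[B2] ⊔ OUT[B3] ⊔ OUT[B4] = {a: ⊤, b: ⊤, c: ⊤, d: ⊤, e: +, f: ⊤}
Applying B5's transfer function to that IN value gives OUT[B5] (row B5 above).

Answer: {a: ⊤, b: ⊤, c: ⊤, d: ⊤, e: +, f: ⊤}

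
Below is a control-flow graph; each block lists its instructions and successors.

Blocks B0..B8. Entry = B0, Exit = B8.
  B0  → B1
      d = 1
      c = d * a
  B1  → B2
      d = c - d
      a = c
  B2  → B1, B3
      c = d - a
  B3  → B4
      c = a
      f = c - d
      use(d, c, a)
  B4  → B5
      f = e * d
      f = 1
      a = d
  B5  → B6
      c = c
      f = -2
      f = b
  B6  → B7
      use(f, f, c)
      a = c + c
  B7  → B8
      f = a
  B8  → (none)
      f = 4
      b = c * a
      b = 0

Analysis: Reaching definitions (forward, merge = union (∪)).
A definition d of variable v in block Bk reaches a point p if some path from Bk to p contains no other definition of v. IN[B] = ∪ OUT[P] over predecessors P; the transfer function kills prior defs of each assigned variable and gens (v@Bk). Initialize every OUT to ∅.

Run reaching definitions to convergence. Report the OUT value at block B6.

Fixpoint table:
  B0:   IN={}   OUT={c@B0, d@B0}
  B1:   IN={a@B1, c@B0, c@B2, d@B0, d@B1}   OUT={a@B1, c@B0, c@B2, d@B1}
  B2:   IN={a@B1, c@B0, c@B2, d@B1}   OUT={a@B1, c@B2, d@B1}
  B3:   IN={a@B1, c@B2, d@B1}   OUT={a@B1, c@B3, d@B1, f@B3}
  B4:   IN={a@B1, c@B3, d@B1, f@B3}   OUT={a@B4, c@B3, d@B1, f@B4}
  B5:   IN={a@B4, c@B3, d@B1, f@B4}   OUT={a@B4, c@B5, d@B1, f@B5}
  B6:   IN={a@B4, c@B5, d@B1, f@B5}   OUT={a@B6, c@B5, d@B1, f@B5}
  B7:   IN={a@B6, c@B5, d@B1, f@B5}   OUT={a@B6, c@B5, d@B1, f@B7}
  B8:   IN={a@B6, c@B5, d@B1, f@B7}   OUT={a@B6, b@B8, c@B5, d@B1, f@B8}

Merge at B6: IN[B6] = OUT[B5] = {a@B4, c@B5, d@B1, f@B5}
Applying B6's transfer function to that IN value gives OUT[B6] (row B6 above).

Answer: {a@B6, c@B5, d@B1, f@B5}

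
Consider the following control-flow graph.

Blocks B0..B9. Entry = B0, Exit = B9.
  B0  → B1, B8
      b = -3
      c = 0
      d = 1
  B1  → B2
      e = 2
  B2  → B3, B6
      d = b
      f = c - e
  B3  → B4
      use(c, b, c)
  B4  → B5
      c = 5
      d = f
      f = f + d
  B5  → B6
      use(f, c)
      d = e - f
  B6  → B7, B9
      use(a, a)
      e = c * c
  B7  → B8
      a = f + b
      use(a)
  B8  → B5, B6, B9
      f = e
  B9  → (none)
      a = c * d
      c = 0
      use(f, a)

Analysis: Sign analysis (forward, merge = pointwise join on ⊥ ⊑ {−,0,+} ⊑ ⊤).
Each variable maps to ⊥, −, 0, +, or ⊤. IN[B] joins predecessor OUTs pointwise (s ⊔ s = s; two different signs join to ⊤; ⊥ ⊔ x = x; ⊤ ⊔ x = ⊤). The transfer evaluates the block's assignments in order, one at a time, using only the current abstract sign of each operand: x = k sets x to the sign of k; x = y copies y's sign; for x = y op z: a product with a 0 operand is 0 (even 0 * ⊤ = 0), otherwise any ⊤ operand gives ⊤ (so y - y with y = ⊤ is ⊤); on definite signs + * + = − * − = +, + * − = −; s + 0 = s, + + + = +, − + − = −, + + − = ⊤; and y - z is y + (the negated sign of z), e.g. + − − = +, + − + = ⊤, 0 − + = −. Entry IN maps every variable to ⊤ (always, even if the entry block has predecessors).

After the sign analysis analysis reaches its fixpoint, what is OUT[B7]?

Answer: {a: ⊤, b: -, c: ⊤, d: ⊤, e: ⊤, f: ⊤}

Derivation:
Converged values:
  B0:   IN=(all ⊤)   OUT={b:-, c:0, d:+; rest ⊤}
  B1:   IN={b:-, c:0, d:+; rest ⊤}   OUT={b:-, c:0, d:+, e:+; rest ⊤}
  B2:   IN={b:-, c:0, d:+, e:+; rest ⊤}   OUT={b:-, c:0, d:-, e:+, f:-; rest ⊤}
  B3:   IN={b:-, c:0, d:-, e:+, f:-; rest ⊤}   OUT={b:-, c:0, d:-, e:+, f:-; rest ⊤}
  B4:   IN={b:-, c:0, d:-, e:+, f:-; rest ⊤}   OUT={b:-, c:+, d:-, e:+, f:-; rest ⊤}
  B5:   IN={b:-; rest ⊤}   OUT={b:-; rest ⊤}
  B6:   IN={b:-; rest ⊤}   OUT={b:-; rest ⊤}
  B7:   IN={b:-; rest ⊤}   OUT={b:-; rest ⊤}
  B8:   IN={b:-; rest ⊤}   OUT={b:-; rest ⊤}
  B9:   IN={b:-; rest ⊤}   OUT={b:-, c:0; rest ⊤}

Merge at B7: IN[B7] = OUT[B6] = {a: ⊤, b: -, c: ⊤, d: ⊤, e: ⊤, f: ⊤}
Applying B7's transfer function to that IN value gives OUT[B7] (row B7 above).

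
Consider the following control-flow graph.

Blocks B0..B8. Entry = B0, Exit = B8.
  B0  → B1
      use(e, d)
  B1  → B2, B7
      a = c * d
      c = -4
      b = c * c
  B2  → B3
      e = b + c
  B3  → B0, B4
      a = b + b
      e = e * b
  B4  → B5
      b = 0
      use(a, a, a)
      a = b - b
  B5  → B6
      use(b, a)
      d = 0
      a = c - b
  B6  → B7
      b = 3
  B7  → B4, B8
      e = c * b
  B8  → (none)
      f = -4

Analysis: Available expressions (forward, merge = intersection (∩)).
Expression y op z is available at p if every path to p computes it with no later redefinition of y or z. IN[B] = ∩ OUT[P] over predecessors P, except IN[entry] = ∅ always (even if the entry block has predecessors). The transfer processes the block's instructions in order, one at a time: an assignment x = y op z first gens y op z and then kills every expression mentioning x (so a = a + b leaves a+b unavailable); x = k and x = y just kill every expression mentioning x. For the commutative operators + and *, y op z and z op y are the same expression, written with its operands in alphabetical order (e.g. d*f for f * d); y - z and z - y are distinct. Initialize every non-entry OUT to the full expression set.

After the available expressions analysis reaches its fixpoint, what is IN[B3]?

Fixpoint table:
  B0: | IN={} | OUT={}
  B1: | IN={} | OUT={c*c}
  B2: | IN={c*c} | OUT={b+c, c*c}
  B3: | IN={b+c, c*c} | OUT={b+b, b+c, c*c}
  B4: | IN={c*c} | OUT={b-b, c*c}
  B5: | IN={b-b, c*c} | OUT={b-b, c*c, c-b}
  B6: | IN={b-b, c*c, c-b} | OUT={c*c}
  B7: | IN={c*c} | OUT={b*c, c*c}
  B8: | IN={b*c, c*c} | OUT={b*c, c*c}

Merge at B3: IN[B3] = OUT[B2] = {b+c, c*c}

Answer: {b+c, c*c}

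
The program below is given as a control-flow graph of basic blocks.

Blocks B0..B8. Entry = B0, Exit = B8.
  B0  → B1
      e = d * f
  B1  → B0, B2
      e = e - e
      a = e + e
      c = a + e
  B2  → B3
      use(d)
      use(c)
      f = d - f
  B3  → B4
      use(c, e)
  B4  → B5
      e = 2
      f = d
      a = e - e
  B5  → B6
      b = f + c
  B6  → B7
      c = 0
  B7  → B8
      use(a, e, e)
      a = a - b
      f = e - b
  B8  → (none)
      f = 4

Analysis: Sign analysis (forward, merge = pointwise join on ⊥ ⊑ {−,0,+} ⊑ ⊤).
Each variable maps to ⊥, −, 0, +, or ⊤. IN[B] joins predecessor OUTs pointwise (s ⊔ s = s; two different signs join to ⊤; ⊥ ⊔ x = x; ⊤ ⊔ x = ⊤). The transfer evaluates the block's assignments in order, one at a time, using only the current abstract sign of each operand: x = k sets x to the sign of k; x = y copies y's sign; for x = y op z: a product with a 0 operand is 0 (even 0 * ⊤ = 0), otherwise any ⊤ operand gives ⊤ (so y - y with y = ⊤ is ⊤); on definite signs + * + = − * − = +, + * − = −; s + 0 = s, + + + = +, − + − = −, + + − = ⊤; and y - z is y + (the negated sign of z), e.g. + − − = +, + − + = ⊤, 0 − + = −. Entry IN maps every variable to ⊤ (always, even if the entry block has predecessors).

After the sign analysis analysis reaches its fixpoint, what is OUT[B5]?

Answer: {a: ⊤, b: ⊤, c: ⊤, d: ⊤, e: +, f: ⊤}

Derivation:
Converged values:
  B0:   IN=(all ⊤)   OUT=(all ⊤)
  B1:   IN=(all ⊤)   OUT=(all ⊤)
  B2:   IN=(all ⊤)   OUT=(all ⊤)
  B3:   IN=(all ⊤)   OUT=(all ⊤)
  B4:   IN=(all ⊤)   OUT={e:+; rest ⊤}
  B5:   IN={e:+; rest ⊤}   OUT={e:+; rest ⊤}
  B6:   IN={e:+; rest ⊤}   OUT={c:0, e:+; rest ⊤}
  B7:   IN={c:0, e:+; rest ⊤}   OUT={c:0, e:+; rest ⊤}
  B8:   IN={c:0, e:+; rest ⊤}   OUT={c:0, e:+, f:+; rest ⊤}

Merge at B5: IN[B5] = OUT[B4] = {a: ⊤, b: ⊤, c: ⊤, d: ⊤, e: +, f: ⊤}
Applying B5's transfer function to that IN value gives OUT[B5] (row B5 above).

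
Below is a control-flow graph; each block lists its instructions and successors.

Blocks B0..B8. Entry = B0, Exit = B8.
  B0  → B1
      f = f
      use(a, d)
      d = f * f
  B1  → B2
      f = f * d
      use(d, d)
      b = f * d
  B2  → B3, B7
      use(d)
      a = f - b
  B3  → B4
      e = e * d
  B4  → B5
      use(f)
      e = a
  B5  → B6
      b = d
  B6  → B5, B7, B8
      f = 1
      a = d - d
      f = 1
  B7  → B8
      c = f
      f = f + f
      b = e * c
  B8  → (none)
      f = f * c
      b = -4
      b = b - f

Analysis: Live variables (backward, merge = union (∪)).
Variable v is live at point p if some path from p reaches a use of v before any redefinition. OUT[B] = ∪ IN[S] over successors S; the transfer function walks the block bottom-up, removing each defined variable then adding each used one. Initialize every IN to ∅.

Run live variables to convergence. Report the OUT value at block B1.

Answer: {b, c, d, e, f}

Trace:
Per-block solution:
  B0: | IN={a, c, d, e, f} | OUT={c, d, e, f}
  B1: | IN={c, d, e, f} | OUT={b, c, d, e, f}
  B2: | IN={b, c, d, e, f} | OUT={a, c, d, e, f}
  B3: | IN={a, c, d, e, f} | OUT={a, c, d, f}
  B4: | IN={a, c, d, f} | OUT={c, d, e}
  B5: | IN={c, d, e} | OUT={c, d, e}
  B6: | IN={c, d, e} | OUT={c, d, e, f}
  B7: | IN={e, f} | OUT={c, f}
  B8: | IN={c, f} | OUT={}

Merge at B1: OUT[B1] = IN[B2] = {b, c, d, e, f}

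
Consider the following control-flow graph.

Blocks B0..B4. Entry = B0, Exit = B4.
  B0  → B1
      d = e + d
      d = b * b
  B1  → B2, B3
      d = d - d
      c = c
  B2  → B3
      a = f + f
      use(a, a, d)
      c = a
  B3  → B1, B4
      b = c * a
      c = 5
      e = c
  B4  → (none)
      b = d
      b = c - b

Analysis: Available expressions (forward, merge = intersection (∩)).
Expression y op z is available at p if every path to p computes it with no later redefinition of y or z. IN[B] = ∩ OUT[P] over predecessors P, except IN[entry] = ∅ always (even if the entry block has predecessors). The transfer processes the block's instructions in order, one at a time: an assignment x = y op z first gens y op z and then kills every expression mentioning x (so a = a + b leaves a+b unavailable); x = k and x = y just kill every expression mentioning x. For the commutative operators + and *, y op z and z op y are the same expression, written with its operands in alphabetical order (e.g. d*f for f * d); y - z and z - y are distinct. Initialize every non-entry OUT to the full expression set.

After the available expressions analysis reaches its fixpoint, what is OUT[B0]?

Answer: {b*b}

Working:
Per-block solution:
  B0: | IN={} | OUT={b*b}
  B1: | IN={} | OUT={}
  B2: | IN={} | OUT={f+f}
  B3: | IN={} | OUT={}
  B4: | IN={} | OUT={}

B0 is the boundary node: IN[B0] = {}
Applying B0's transfer function to that IN value gives OUT[B0] (row B0 above).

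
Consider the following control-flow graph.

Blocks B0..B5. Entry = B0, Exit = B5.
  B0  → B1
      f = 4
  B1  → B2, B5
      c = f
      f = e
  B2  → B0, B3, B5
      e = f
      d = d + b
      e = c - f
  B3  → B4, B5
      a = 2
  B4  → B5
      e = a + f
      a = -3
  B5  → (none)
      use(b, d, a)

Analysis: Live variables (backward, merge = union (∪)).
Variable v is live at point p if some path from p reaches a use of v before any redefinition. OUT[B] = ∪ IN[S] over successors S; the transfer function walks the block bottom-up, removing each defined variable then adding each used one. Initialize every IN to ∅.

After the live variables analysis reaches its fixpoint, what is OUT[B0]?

Answer: {a, b, d, e, f}

Working:
Fixpoint table:
  B0: | IN={a, b, d, e} | OUT={a, b, d, e, f}
  B1: | IN={a, b, d, e, f} | OUT={a, b, c, d, f}
  B2: | IN={a, b, c, d, f} | OUT={a, b, d, e, f}
  B3: | IN={b, d, f} | OUT={a, b, d, f}
  B4: | IN={a, b, d, f} | OUT={a, b, d}
  B5: | IN={a, b, d} | OUT={}

Merge at B0: OUT[B0] = IN[B1] = {a, b, d, e, f}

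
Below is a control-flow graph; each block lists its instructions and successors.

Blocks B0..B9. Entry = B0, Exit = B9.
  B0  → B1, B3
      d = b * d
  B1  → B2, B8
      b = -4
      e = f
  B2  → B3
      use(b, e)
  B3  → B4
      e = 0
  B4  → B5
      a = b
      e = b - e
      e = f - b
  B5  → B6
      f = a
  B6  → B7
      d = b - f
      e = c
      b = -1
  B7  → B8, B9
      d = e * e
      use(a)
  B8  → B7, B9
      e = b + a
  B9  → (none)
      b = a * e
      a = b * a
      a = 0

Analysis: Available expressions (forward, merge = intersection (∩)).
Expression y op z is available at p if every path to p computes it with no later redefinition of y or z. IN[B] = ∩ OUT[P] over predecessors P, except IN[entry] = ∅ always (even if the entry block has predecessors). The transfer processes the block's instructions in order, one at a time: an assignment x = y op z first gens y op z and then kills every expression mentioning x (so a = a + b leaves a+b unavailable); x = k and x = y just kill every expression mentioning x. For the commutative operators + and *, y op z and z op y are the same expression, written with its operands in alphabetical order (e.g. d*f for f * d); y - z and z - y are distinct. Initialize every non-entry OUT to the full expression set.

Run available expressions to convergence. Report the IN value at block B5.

Answer: {f-b}

Working:
Converged values:
  B0:  IN={}  OUT={}
  B1:  IN={}  OUT={}
  B2:  IN={}  OUT={}
  B3:  IN={}  OUT={}
  B4:  IN={}  OUT={f-b}
  B5:  IN={f-b}  OUT={}
  B6:  IN={}  OUT={}
  B7:  IN={}  OUT={e*e}
  B8:  IN={}  OUT={a+b}
  B9:  IN={}  OUT={}

Merge at B5: IN[B5] = OUT[B4] = {f-b}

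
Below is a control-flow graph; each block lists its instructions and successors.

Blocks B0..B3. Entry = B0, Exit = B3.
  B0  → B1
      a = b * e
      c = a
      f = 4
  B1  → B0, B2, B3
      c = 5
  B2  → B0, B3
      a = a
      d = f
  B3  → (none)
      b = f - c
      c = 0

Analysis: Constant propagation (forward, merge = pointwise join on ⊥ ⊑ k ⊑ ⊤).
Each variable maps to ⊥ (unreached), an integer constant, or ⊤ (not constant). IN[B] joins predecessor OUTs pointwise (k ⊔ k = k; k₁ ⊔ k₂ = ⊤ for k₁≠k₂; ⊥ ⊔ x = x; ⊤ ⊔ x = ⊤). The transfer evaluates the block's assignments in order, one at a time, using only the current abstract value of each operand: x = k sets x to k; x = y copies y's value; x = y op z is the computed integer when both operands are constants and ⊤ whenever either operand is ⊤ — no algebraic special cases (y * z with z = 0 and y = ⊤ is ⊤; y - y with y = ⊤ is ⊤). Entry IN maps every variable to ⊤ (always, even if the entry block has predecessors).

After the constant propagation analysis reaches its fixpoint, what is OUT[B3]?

Answer: {a: ⊤, b: -1, c: 0, d: ⊤, e: ⊤, f: 4}

Trace:
Converged values:
  B0:  IN=(all ⊤)  OUT={f:4; rest ⊤}
  B1:  IN={f:4; rest ⊤}  OUT={c:5, f:4; rest ⊤}
  B2:  IN={c:5, f:4; rest ⊤}  OUT={c:5, d:4, f:4; rest ⊤}
  B3:  IN={c:5, f:4; rest ⊤}  OUT={b:-1, c:0, f:4; rest ⊤}

Merge at B3: IN[B3] = OUT[B1] ⊔ OUT[B2] = {a: ⊤, b: ⊤, c: 5, d: ⊤, e: ⊤, f: 4}
Applying B3's transfer function to that IN value gives OUT[B3] (row B3 above).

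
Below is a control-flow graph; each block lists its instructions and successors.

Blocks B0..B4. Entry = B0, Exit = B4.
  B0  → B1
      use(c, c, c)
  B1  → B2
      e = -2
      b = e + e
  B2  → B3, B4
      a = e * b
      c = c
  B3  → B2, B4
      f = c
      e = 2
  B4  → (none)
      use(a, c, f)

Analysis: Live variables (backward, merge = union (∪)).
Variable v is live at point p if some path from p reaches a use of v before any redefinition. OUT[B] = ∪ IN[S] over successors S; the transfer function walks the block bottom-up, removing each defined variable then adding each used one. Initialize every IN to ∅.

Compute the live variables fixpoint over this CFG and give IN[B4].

Per-block solution:
  B0:  IN={c, f}  OUT={c, f}
  B1:  IN={c, f}  OUT={b, c, e, f}
  B2:  IN={b, c, e, f}  OUT={a, b, c, f}
  B3:  IN={a, b, c}  OUT={a, b, c, e, f}
  B4:  IN={a, c, f}  OUT={}

B4 is the boundary node: OUT[B4] = {}
Applying B4's transfer function to that OUT value gives IN[B4] (row B4 above).

Answer: {a, c, f}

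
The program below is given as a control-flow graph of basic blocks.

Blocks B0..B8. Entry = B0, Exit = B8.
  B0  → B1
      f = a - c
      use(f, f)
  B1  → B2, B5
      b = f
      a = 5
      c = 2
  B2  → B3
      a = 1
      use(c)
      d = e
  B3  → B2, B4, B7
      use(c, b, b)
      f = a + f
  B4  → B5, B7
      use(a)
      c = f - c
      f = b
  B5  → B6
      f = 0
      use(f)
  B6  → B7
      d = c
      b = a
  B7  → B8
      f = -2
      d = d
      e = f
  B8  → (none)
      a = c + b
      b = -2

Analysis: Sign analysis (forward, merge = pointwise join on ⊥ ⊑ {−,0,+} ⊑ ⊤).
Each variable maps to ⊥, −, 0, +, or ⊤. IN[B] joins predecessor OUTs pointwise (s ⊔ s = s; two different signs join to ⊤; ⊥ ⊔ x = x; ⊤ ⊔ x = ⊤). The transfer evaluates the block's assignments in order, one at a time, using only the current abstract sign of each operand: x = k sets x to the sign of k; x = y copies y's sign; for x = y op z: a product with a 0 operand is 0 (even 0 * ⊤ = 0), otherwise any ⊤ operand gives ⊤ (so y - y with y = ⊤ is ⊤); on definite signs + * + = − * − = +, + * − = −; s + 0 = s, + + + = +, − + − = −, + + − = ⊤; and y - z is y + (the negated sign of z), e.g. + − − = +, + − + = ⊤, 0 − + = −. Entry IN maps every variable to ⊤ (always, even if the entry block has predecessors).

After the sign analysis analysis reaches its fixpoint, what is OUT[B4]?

Fixpoint table:
  B0:   IN=(all ⊤)   OUT=(all ⊤)
  B1:   IN=(all ⊤)   OUT={a:+, c:+; rest ⊤}
  B2:   IN={a:+, c:+; rest ⊤}   OUT={a:+, c:+; rest ⊤}
  B3:   IN={a:+, c:+; rest ⊤}   OUT={a:+, c:+; rest ⊤}
  B4:   IN={a:+, c:+; rest ⊤}   OUT={a:+; rest ⊤}
  B5:   IN={a:+; rest ⊤}   OUT={a:+, f:0; rest ⊤}
  B6:   IN={a:+, f:0; rest ⊤}   OUT={a:+, b:+, f:0; rest ⊤}
  B7:   IN={a:+; rest ⊤}   OUT={a:+, e:-, f:-; rest ⊤}
  B8:   IN={a:+, e:-, f:-; rest ⊤}   OUT={b:-, e:-, f:-; rest ⊤}

Merge at B4: IN[B4] = OUT[B3] = {a: +, b: ⊤, c: +, d: ⊤, e: ⊤, f: ⊤}
Applying B4's transfer function to that IN value gives OUT[B4] (row B4 above).

Answer: {a: +, b: ⊤, c: ⊤, d: ⊤, e: ⊤, f: ⊤}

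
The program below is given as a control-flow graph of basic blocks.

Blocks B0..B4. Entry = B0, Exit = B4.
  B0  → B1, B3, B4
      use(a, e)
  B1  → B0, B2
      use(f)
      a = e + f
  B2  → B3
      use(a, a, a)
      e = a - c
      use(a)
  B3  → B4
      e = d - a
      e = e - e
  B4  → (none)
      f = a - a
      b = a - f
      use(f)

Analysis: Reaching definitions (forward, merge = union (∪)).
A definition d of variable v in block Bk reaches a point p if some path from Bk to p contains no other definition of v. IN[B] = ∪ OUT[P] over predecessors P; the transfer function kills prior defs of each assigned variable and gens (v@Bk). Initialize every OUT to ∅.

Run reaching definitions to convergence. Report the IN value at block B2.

Fixpoint table:
  B0:  IN={a@B1}  OUT={a@B1}
  B1:  IN={a@B1}  OUT={a@B1}
  B2:  IN={a@B1}  OUT={a@B1, e@B2}
  B3:  IN={a@B1, e@B2}  OUT={a@B1, e@B3}
  B4:  IN={a@B1, e@B3}  OUT={a@B1, b@B4, e@B3, f@B4}

Merge at B2: IN[B2] = OUT[B1] = {a@B1}

Answer: {a@B1}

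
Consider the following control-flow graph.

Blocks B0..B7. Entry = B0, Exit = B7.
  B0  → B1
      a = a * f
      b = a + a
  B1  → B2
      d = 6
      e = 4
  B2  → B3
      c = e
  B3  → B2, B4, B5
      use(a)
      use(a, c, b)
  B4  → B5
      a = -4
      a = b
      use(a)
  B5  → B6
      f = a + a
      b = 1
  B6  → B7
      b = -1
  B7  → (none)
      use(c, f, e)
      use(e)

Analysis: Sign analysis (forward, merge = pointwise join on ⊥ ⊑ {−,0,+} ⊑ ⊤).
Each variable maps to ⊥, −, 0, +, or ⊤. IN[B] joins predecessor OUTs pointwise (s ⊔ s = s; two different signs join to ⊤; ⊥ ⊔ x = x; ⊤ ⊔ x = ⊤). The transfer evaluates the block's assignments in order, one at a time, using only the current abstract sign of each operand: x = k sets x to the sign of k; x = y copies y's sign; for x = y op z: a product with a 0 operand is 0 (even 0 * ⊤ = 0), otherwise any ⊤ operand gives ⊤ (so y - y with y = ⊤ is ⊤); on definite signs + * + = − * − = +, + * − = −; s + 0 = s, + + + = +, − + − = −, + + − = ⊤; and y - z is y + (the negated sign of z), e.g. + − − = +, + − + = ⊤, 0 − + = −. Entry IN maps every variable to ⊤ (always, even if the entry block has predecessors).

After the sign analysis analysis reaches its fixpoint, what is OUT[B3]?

Converged values:
  B0:  IN=(all ⊤)  OUT=(all ⊤)
  B1:  IN=(all ⊤)  OUT={d:+, e:+; rest ⊤}
  B2:  IN={d:+, e:+; rest ⊤}  OUT={c:+, d:+, e:+; rest ⊤}
  B3:  IN={c:+, d:+, e:+; rest ⊤}  OUT={c:+, d:+, e:+; rest ⊤}
  B4:  IN={c:+, d:+, e:+; rest ⊤}  OUT={c:+, d:+, e:+; rest ⊤}
  B5:  IN={c:+, d:+, e:+; rest ⊤}  OUT={b:+, c:+, d:+, e:+; rest ⊤}
  B6:  IN={b:+, c:+, d:+, e:+; rest ⊤}  OUT={b:-, c:+, d:+, e:+; rest ⊤}
  B7:  IN={b:-, c:+, d:+, e:+; rest ⊤}  OUT={b:-, c:+, d:+, e:+; rest ⊤}

Merge at B3: IN[B3] = OUT[B2] = {a: ⊤, b: ⊤, c: +, d: +, e: +, f: ⊤}
Applying B3's transfer function to that IN value gives OUT[B3] (row B3 above).

Answer: {a: ⊤, b: ⊤, c: +, d: +, e: +, f: ⊤}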